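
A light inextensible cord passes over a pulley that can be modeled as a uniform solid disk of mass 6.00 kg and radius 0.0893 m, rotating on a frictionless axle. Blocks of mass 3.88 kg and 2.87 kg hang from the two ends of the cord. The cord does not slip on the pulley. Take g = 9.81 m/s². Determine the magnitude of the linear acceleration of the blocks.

a ≈ 1.02 m/s²

I = ½MR² = (1/2)(6.00)(0.0893)² = 0.02392 kg·m².
Heavier block: m₁g − T₁ = m₁a. Lighter block: T₂ − m₂g = m₂a.
Pulley: (T₁ − T₂)R = Iα = I(a/R), so T₁ − T₂ = (I/R²)a = (1/2)M_p a = 3.000·a.
Adding the three: (m₁ − m₂)g = (m₁ + m₂ + 3.000)a, so a = (3.88 − 2.87)(9.81)/(3.88 + 2.87 + 3.000) = 1.016 m/s².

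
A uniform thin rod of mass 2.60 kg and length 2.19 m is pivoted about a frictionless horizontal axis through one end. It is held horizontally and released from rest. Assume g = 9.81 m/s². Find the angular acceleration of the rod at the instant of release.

α ≈ 6.72 rad/s²

About the pivot, I = (1/3)ML² = (1/3)(2.60)(2.19)² = 4.157 kg·m².
The weight acts at the center, a distance L/2 = 1.095 m from the pivot; τ = Mg(L/2) = 27.93 N·m.
α = τ/I = 27.93/4.157 = 6.719 rad/s².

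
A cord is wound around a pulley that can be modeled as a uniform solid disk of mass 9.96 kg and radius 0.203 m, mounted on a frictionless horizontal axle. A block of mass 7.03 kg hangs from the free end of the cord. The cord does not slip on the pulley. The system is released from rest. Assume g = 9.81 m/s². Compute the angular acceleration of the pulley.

α ≈ 28.3 rad/s²

I = ½MR² = (1/2)(9.96)(0.203)² = 0.2052 kg·m².
Block: mg − T = ma. Pulley: TR = Iα. No-slip: a = αR, so T = (I/R²)a = 4.980·a.
Then mg = (m + 4.980)a, so a = (7.03)(9.81)/(7.03 + 4.980) = 5.742 m/s².
α = a/R = 5.742/0.203 = 28.29 rad/s².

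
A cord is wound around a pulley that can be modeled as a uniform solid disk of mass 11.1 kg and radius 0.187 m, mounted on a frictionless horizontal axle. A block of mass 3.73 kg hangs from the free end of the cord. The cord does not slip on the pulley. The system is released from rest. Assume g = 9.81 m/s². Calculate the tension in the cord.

T ≈ 21.9 N

I = ½MR² = (1/2)(11.1)(0.187)² = 0.1941 kg·m².
Block: mg − T = ma. Pulley: TR = Iα. No-slip: a = αR, so T = (I/R²)a = 5.550·a.
Then mg = (m + 5.550)a, so a = (3.73)(9.81)/(3.73 + 5.550) = 3.943 m/s².
T = 5.550·a = 21.88 N.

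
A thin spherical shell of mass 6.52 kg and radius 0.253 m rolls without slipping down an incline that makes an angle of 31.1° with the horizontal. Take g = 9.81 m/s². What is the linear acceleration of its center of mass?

a ≈ 3.04 m/s²

Translation along the incline: Mg sinθ − f = Ma.
Rotation about the center: fR = Iα with I = (2/3)MR². No-slip gives a = αR, so f = (I/R²)a = (2/3)M a.
Substituting: Mg sinθ = (1 + 0.6667)Ma, so a = g sinθ/(1 + 0.6667) = (9.81) sin 31.1° / 1.667 = 3.040 m/s².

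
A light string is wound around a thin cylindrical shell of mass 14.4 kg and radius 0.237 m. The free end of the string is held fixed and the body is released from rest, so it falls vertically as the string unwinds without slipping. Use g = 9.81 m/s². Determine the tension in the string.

T ≈ 70.6 N

Translation: Mg − T = Ma. Rotation about the center: TR = Iα with I = MR².
With a = αR: T = (I/R²)a = M a, so Mg = (1 + 1.000)Ma.
a = g/(1 + 1.000) = 9.81/2.000 = 4.905 m/s².
T = 1.000·M·a = (1.000)(14.4)(4.905) = 70.63 N.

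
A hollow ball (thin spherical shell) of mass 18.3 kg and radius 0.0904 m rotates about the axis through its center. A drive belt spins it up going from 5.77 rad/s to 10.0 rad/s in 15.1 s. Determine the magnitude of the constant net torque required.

τ ≈ 0.0279 N·m

I = (2/3)MR² = (2/3)(18.3)(0.0904)² = 0.09970 kg·m².
α = Δω/Δt = (10.0 − 5.77)/15.1 = 0.2801 rad/s².
τ = Iα = (0.09970)(0.2801) = 0.02793 N·m.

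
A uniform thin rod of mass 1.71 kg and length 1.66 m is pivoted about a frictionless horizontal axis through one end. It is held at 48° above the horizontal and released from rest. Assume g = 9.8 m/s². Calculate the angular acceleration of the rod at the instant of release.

α ≈ 5.93 rad/s²

About the pivot, I = (1/3)ML² = (1/3)(1.71)(1.66)² = 1.571 kg·m².
The weight acts at the center, a distance L/2 = 0.8300 m from the pivot; τ = Mg(L/2) cos 48° = 9.307 N·m.
α = τ/I = 9.307/1.571 = 5.925 rad/s².
(Equivalently α = (3g/(2L)) cos 48° = 5.925 rad/s².)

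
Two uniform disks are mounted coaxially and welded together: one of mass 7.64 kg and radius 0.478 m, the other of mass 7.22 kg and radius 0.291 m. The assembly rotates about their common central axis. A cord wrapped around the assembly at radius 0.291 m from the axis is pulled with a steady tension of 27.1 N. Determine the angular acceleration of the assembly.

I = ½M₁R₁² + ½M₂R₂² = ½(7.64)(0.478)² + ½(7.22)(0.291)² = 1.179 kg·m².
τ = F r = (27.1)(0.291) = 7.886 N·m.
α = τ/I = 7.886/1.179 = 6.692 rad/s².

α ≈ 6.69 rad/s²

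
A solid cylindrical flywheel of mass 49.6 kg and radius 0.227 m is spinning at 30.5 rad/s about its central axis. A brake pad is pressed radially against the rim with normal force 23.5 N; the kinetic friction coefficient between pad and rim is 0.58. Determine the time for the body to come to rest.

I = ½MR² = (1/2)(49.6)(0.227)² = 1.278 kg·m².
Friction force f = μN = (0.58)(23.5) = 13.63 N at the rim; torque magnitude τ = fR = 3.094 N·m, opposing ω.
|α| = τ/I = 3.094/1.278 = 2.421 rad/s² (deceleration).
0 = ω₀ − |α|t ⇒ t = ω₀/|α| = 30.5/2.421 = 12.60 s.

t ≈ 12.6 s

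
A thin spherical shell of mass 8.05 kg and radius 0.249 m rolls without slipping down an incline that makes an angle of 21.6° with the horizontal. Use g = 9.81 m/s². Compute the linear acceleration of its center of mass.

Translation along the incline: Mg sinθ − f = Ma.
Rotation about the center: fR = Iα with I = (2/3)MR². No-slip gives a = αR, so f = (I/R²)a = (2/3)M a.
Substituting: Mg sinθ = (1 + 0.6667)Ma, so a = g sinθ/(1 + 0.6667) = (9.81) sin 21.6° / 1.667 = 2.167 m/s².

a ≈ 2.17 m/s²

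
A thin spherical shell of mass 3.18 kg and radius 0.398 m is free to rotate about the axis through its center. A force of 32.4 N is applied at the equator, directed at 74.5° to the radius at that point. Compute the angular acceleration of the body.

α ≈ 37.0 rad/s²

I = (2/3)MR² = (2/3)(3.18)(0.398)² = 0.3358 kg·m².
Only the tangential component produces torque: τ = F R sinθ = (32.4)(0.398) sin 74.5° = 12.43 N·m.
From τ = Iα: α = 12.43/0.3358 = 37.00 rad/s².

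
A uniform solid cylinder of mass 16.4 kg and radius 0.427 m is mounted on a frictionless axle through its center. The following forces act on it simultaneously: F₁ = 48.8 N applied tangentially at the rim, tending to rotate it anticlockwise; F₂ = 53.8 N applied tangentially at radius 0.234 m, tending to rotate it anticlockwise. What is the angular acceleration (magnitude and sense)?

α ≈ 22.4 rad/s², anticlockwise

I = ½MR² = (1/2)(16.4)(0.427)² = 1.495 kg·m².
Taking anticlockwise as positive: τ₁ = +(48.8)(0.427) = +20.84 N·m; τ₂ = +(53.8)(0.234) = +12.59 N·m.
Net torque τ = 33.43 N·m.
α = τ/I = 33.43/1.495 = 22.36 rad/s².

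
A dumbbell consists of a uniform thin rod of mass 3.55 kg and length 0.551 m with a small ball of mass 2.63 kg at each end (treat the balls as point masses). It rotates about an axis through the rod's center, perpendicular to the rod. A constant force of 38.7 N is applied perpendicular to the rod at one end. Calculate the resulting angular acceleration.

α ≈ 21.8 rad/s²

I_rod = (1/12)ML² = (1/12)(3.55)(0.551)² = 0.08982 kg·m².
I_balls = 2·m·(L/2)² = 2(2.63)(0.2755)² = 0.3992 kg·m².
Total I = 0.4891 kg·m².
τ = F·(L/2) = (38.7)(0.276) = 10.66 N·m.
α = τ/I = 10.66/0.4891 = 21.80 rad/s².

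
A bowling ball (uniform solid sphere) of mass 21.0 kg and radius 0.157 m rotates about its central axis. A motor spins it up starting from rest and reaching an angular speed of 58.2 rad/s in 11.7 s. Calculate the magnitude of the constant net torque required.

I = (2/5)MR² = (2/5)(21.0)(0.157)² = 0.2071 kg·m².
α = Δω/Δt = (58.2 − 0)/11.7 = 4.974 rad/s².
τ = Iα = (0.2071)(4.974) = 1.030 N·m.

τ ≈ 1.03 N·m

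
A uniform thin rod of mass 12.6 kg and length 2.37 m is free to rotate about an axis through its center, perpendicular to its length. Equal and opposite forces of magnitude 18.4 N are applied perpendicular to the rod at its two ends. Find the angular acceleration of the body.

I = (1/12)ML² = (1/12)(12.6)(2.37)² = 5.898 kg·m².
The couple gives τ = F·(L/2) + F·(L/2) = F L = (18.4)(2.37) = 43.61 N·m.
Newton's second law for rotation, τ = Iα, gives α = τ/I = 43.61/5.898 = 7.394 rad/s².

α ≈ 7.39 rad/s²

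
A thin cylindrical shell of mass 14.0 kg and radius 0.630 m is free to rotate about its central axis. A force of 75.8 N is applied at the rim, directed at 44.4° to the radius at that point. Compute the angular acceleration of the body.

α ≈ 6.01 rad/s²

I = MR² = (14.0)(0.630)² = 5.557 kg·m².
Only the tangential component produces torque: τ = F R sinθ = (75.8)(0.630) sin 44.4° = 33.41 N·m.
Newton's second law for rotation, τ = Iα, gives α = τ/I = 33.41/5.557 = 6.013 rad/s².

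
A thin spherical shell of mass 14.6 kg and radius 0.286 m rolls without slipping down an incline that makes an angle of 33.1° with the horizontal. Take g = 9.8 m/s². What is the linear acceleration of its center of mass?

a ≈ 3.21 m/s²

Translation along the incline: Mg sinθ − f = Ma.
Rotation about the center: fR = Iα with I = (2/3)MR². No-slip gives a = αR, so f = (I/R²)a = (2/3)M a.
Substituting: Mg sinθ = (1 + 0.6667)Ma, so a = g sinθ/(1 + 0.6667) = (9.8) sin 33.1° / 1.667 = 3.211 m/s².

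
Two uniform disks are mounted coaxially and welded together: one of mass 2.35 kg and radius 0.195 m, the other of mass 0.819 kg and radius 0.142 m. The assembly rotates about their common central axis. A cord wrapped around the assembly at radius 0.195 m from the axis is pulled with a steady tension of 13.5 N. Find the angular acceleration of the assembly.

α ≈ 49.7 rad/s²

I = ½M₁R₁² + ½M₂R₂² = ½(2.35)(0.195)² + ½(0.819)(0.142)² = 0.05294 kg·m².
τ = F r = (13.5)(0.195) = 2.633 N·m.
α = τ/I = 2.633/0.05294 = 49.73 rad/s².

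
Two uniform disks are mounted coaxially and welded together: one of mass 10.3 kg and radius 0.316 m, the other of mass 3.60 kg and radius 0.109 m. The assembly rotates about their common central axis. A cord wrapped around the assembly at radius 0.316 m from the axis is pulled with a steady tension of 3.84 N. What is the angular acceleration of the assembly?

α ≈ 2.27 rad/s²

I = ½M₁R₁² + ½M₂R₂² = ½(10.3)(0.316)² + ½(3.60)(0.109)² = 0.5356 kg·m².
τ = F r = (3.84)(0.316) = 1.213 N·m.
α = τ/I = 1.213/0.5356 = 2.265 rad/s².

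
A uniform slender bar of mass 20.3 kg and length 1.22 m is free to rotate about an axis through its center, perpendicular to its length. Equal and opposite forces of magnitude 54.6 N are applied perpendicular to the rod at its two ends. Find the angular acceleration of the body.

α ≈ 26.5 rad/s²

I = (1/12)ML² = (1/12)(20.3)(1.22)² = 2.518 kg·m².
The couple gives τ = F·(L/2) + F·(L/2) = F L = (54.6)(1.22) = 66.61 N·m.
Newton's second law for rotation, τ = Iα, gives α = τ/I = 66.61/2.518 = 26.46 rad/s².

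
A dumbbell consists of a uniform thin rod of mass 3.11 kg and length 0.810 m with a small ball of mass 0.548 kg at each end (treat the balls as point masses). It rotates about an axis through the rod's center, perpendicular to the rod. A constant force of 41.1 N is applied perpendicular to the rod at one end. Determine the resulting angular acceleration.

α ≈ 47.6 rad/s²

I_rod = (1/12)ML² = (1/12)(3.11)(0.810)² = 0.1700 kg·m².
I_balls = 2·m·(L/2)² = 2(0.548)(0.4050)² = 0.1798 kg·m².
Total I = 0.3498 kg·m².
τ = F·(L/2) = (41.1)(0.405) = 16.65 N·m.
α = τ/I = 16.65/0.3498 = 47.58 rad/s².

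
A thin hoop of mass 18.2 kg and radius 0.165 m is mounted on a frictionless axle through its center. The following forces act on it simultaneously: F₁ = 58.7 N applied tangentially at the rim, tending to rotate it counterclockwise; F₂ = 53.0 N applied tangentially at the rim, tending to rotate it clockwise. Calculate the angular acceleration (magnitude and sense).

I = MR² = (18.2)(0.165)² = 0.4955 kg·m².
Taking counterclockwise as positive: τ₁ = +(58.7)(0.165) = +9.686 N·m; τ₂ = −(53.0)(0.165) = −8.745 N·m.
Net torque τ = 0.9405 N·m.
α = τ/I = 0.9405/0.4955 = 1.898 rad/s².

α ≈ 1.90 rad/s², counterclockwise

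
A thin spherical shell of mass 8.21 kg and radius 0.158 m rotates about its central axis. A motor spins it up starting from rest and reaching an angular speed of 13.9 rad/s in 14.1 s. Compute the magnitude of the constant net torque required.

τ ≈ 0.135 N·m

I = (2/3)MR² = (2/3)(8.21)(0.158)² = 0.1366 kg·m².
α = Δω/Δt = (13.9 − 0)/14.1 = 0.9858 rad/s².
τ = Iα = (0.1366)(0.9858) = 0.1347 N·m.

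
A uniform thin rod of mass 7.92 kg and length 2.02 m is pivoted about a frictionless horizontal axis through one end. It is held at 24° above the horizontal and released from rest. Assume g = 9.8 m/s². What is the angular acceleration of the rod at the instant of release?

About the pivot, I = (1/3)ML² = (1/3)(7.92)(2.02)² = 10.77 kg·m².
The weight acts at the center, a distance L/2 = 1.010 m from the pivot; τ = Mg(L/2) cos 24° = 71.61 N·m.
α = τ/I = 71.61/10.77 = 6.648 rad/s².
(Equivalently α = (3g/(2L)) cos 24° = 6.648 rad/s².)

α ≈ 6.65 rad/s²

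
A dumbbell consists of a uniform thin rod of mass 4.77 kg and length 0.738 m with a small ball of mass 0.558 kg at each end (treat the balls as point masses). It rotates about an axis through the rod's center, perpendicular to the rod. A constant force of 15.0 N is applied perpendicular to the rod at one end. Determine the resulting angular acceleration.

α ≈ 15.0 rad/s²

I_rod = (1/12)ML² = (1/12)(4.77)(0.738)² = 0.2165 kg·m².
I_balls = 2·m·(L/2)² = 2(0.558)(0.3690)² = 0.1520 kg·m².
Total I = 0.3685 kg·m².
τ = F·(L/2) = (15.0)(0.369) = 5.535 N·m.
α = τ/I = 5.535/0.3685 = 15.02 rad/s².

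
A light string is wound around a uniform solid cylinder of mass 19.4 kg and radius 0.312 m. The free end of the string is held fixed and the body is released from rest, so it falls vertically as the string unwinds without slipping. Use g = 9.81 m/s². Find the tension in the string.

Translation: Mg − T = Ma. Rotation about the center: TR = Iα with I = ½MR².
With a = αR: T = (I/R²)a = (1/2)M a, so Mg = (1 + 0.5000)Ma.
a = g/(1 + 0.5000) = 9.81/1.500 = 6.540 m/s².
T = 0.5000·M·a = (0.5000)(19.4)(6.540) = 63.44 N.

T ≈ 63.4 N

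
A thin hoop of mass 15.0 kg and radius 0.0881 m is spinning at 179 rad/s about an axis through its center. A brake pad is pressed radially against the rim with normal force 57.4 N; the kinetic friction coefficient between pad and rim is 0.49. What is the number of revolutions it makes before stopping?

I = MR² = (15.0)(0.0881)² = 0.1164 kg·m².
Friction force f = μN = (0.49)(57.4) = 28.13 N at the rim; torque magnitude τ = fR = 2.478 N·m, opposing ω.
|α| = τ/I = 2.478/0.1164 = 21.28 rad/s² (deceleration).
ω² = ω₀² − 2|α|θ with ω = 0 ⇒ θ = ω₀²/(2|α|) = 752.7 rad = 119.8 rev.

≈ 120 revolutions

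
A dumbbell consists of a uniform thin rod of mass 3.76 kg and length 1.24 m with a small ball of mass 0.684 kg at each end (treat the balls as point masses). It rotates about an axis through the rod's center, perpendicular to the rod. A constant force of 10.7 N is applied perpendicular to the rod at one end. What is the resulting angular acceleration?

I_rod = (1/12)ML² = (1/12)(3.76)(1.24)² = 0.4818 kg·m².
I_balls = 2·m·(L/2)² = 2(0.684)(0.6200)² = 0.5259 kg·m².
Total I = 1.008 kg·m².
τ = F·(L/2) = (10.7)(0.620) = 6.634 N·m.
α = τ/I = 6.634/1.008 = 6.584 rad/s².

α ≈ 6.58 rad/s²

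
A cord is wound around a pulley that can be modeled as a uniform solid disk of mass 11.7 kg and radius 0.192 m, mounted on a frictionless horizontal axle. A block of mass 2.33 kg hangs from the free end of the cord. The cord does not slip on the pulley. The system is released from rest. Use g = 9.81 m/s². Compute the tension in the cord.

I = ½MR² = (1/2)(11.7)(0.192)² = 0.2157 kg·m².
Block: mg − T = ma. Pulley: TR = Iα. No-slip: a = αR, so T = (I/R²)a = 5.850·a.
Then mg = (m + 5.850)a, so a = (2.33)(9.81)/(2.33 + 5.850) = 2.794 m/s².
T = 5.850·a = 16.35 N.

T ≈ 16.3 N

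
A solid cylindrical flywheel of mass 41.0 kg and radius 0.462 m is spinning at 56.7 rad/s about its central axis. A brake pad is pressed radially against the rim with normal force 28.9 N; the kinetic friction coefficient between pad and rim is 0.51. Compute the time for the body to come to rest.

t ≈ 36.4 s

I = ½MR² = (1/2)(41.0)(0.462)² = 4.376 kg·m².
Friction force f = μN = (0.51)(28.9) = 14.74 N at the rim; torque magnitude τ = fR = 6.809 N·m, opposing ω.
|α| = τ/I = 6.809/4.376 = 1.556 rad/s² (deceleration).
0 = ω₀ − |α|t ⇒ t = ω₀/|α| = 56.7/1.556 = 36.43 s.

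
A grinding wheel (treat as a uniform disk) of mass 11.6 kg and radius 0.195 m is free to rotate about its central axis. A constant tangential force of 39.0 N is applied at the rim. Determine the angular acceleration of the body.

α ≈ 34.5 rad/s²

I = ½MR² = (1/2)(11.6)(0.195)² = 0.2205 kg·m².
τ = F R = (39.0)(0.195) = 7.605 N·m.
Newton's second law for rotation, τ = Iα, gives α = τ/I = 7.605/0.2205 = 34.48 rad/s².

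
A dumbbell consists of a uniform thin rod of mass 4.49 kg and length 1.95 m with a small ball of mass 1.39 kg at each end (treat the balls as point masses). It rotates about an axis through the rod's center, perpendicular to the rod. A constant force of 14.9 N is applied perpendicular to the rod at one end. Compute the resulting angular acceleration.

I_rod = (1/12)ML² = (1/12)(4.49)(1.95)² = 1.423 kg·m².
I_balls = 2·m·(L/2)² = 2(1.39)(0.9750)² = 2.643 kg·m².
Total I = 4.066 kg·m².
τ = F·(L/2) = (14.9)(0.975) = 14.53 N·m.
α = τ/I = 14.53/4.066 = 3.573 rad/s².

α ≈ 3.57 rad/s²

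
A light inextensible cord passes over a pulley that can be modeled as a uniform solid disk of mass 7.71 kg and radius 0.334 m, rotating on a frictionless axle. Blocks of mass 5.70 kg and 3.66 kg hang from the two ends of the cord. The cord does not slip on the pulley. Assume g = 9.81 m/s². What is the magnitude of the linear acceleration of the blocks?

a ≈ 1.51 m/s²

I = ½MR² = (1/2)(7.71)(0.334)² = 0.4300 kg·m².
Heavier block: m₁g − T₁ = m₁a. Lighter block: T₂ − m₂g = m₂a.
Pulley: (T₁ − T₂)R = Iα = I(a/R), so T₁ − T₂ = (I/R²)a = (1/2)M_p a = 3.855·a.
Adding the three: (m₁ − m₂)g = (m₁ + m₂ + 3.855)a, so a = (5.70 − 3.66)(9.81)/(5.70 + 3.66 + 3.855) = 1.514 m/s².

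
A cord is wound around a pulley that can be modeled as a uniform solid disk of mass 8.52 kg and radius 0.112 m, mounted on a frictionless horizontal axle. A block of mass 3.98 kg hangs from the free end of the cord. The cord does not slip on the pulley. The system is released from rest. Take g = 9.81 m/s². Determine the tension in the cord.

I = ½MR² = (1/2)(8.52)(0.112)² = 0.05344 kg·m².
Block: mg − T = ma. Pulley: TR = Iα. No-slip: a = αR, so T = (I/R²)a = 4.260·a.
Then mg = (m + 4.260)a, so a = (3.98)(9.81)/(3.98 + 4.260) = 4.738 m/s².
T = 4.260·a = 20.19 N.

T ≈ 20.2 N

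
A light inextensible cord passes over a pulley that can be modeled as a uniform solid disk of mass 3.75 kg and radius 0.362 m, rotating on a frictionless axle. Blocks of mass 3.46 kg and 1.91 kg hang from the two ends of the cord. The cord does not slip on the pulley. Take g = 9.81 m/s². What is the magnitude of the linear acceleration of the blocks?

a ≈ 2.10 m/s²

I = ½MR² = (1/2)(3.75)(0.362)² = 0.2457 kg·m².
Heavier block: m₁g − T₁ = m₁a. Lighter block: T₂ − m₂g = m₂a.
Pulley: (T₁ − T₂)R = Iα = I(a/R), so T₁ − T₂ = (I/R²)a = (1/2)M_p a = 1.875·a.
Adding the three: (m₁ − m₂)g = (m₁ + m₂ + 1.875)a, so a = (3.46 − 1.91)(9.81)/(3.46 + 1.91 + 1.875) = 2.099 m/s².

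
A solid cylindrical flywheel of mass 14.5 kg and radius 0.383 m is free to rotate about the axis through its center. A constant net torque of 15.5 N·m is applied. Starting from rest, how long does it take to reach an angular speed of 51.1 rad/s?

t ≈ 3.51 s

I = ½MR² = (1/2)(14.5)(0.383)² = 1.063 kg·m².
α = τ/I = 15.5/1.063 = 14.57 rad/s².
ω = αt ⇒ t = ω/α = 51.1/14.57 = 3.506 s.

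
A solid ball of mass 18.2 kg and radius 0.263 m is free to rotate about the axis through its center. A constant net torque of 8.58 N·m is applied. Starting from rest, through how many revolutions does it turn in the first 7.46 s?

I = (2/5)MR² = (2/5)(18.2)(0.263)² = 0.5036 kg·m².
α = τ/I = 8.58/0.5036 = 17.04 rad/s².
θ = ½αt² = ½(17.04)(7.46)² = 474.1 rad.
Revolutions = θ/(2π) = 75.46.

≈ 75.5 revolutions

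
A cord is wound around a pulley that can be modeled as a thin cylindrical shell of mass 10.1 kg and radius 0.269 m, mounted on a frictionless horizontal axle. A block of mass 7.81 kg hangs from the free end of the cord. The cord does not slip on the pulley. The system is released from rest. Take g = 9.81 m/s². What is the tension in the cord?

I = MR² = (10.1)(0.269)² = 0.7308 kg·m².
Block: mg − T = ma. Pulley: TR = Iα. No-slip: a = αR, so T = (I/R²)a = 10.10·a.
Then mg = (m + 10.10)a, so a = (7.81)(9.81)/(7.81 + 10.10) = 4.278 m/s².
T = 10.10·a = 43.21 N.

T ≈ 43.2 N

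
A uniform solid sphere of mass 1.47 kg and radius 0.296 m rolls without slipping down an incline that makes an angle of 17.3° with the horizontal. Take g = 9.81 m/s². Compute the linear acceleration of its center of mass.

a ≈ 2.08 m/s²

Translation along the incline: Mg sinθ − f = Ma.
Rotation about the center: fR = Iα with I = (2/5)MR². No-slip gives a = αR, so f = (I/R²)a = (2/5)M a.
Substituting: Mg sinθ = (1 + 0.4000)Ma, so a = g sinθ/(1 + 0.4000) = (9.81) sin 17.3° / 1.400 = 2.084 m/s².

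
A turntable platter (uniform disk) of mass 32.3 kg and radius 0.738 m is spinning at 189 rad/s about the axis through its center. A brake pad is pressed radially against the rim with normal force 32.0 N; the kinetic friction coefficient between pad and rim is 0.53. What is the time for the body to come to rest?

t ≈ 133 s

I = ½MR² = (1/2)(32.3)(0.738)² = 8.796 kg·m².
Friction force f = μN = (0.53)(32.0) = 16.96 N at the rim; torque magnitude τ = fR = 12.52 N·m, opposing ω.
|α| = τ/I = 12.52/8.796 = 1.423 rad/s² (deceleration).
0 = ω₀ − |α|t ⇒ t = ω₀/|α| = 189/1.423 = 132.8 s.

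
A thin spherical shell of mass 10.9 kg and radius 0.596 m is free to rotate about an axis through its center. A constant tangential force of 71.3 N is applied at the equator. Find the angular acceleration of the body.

α ≈ 16.5 rad/s²

I = (2/3)MR² = (2/3)(10.9)(0.596)² = 2.581 kg·m².
τ = F R = (71.3)(0.596) = 42.49 N·m.
Newton's second law for rotation, τ = Iα, gives α = τ/I = 42.49/2.581 = 16.46 rad/s².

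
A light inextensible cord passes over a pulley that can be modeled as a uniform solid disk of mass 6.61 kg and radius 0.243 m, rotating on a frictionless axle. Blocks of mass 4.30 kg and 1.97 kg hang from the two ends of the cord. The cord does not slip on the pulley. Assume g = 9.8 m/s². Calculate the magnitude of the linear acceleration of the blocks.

a ≈ 2.38 m/s²

I = ½MR² = (1/2)(6.61)(0.243)² = 0.1952 kg·m².
Heavier block: m₁g − T₁ = m₁a. Lighter block: T₂ − m₂g = m₂a.
Pulley: (T₁ − T₂)R = Iα = I(a/R), so T₁ − T₂ = (I/R²)a = (1/2)M_p a = 3.305·a.
Adding the three: (m₁ − m₂)g = (m₁ + m₂ + 3.305)a, so a = (4.30 − 1.97)(9.8)/(4.30 + 1.97 + 3.305) = 2.385 m/s².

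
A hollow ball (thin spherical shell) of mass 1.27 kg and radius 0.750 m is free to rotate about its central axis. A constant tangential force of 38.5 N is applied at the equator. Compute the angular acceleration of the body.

I = (2/3)MR² = (2/3)(1.27)(0.750)² = 0.4763 kg·m².
τ = F R = (38.5)(0.750) = 28.88 N·m.
Newton's second law for rotation, τ = Iα, gives α = τ/I = 28.88/0.4763 = 60.63 rad/s².

α ≈ 60.6 rad/s²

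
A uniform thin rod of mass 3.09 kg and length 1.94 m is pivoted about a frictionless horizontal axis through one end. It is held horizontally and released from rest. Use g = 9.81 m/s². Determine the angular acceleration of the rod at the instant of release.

α ≈ 7.59 rad/s²

About the pivot, I = (1/3)ML² = (1/3)(3.09)(1.94)² = 3.877 kg·m².
The weight acts at the center, a distance L/2 = 0.9700 m from the pivot; τ = Mg(L/2) = 29.40 N·m.
α = τ/I = 29.40/3.877 = 7.585 rad/s².
(Equivalently α = (3g/(2L)) = 7.585 rad/s².)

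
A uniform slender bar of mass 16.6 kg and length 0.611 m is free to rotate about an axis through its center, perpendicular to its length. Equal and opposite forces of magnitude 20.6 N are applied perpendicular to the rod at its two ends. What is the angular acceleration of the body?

I = (1/12)ML² = (1/12)(16.6)(0.611)² = 0.5164 kg·m².
The couple gives τ = F·(L/2) + F·(L/2) = F L = (20.6)(0.611) = 12.59 N·m.
From τ = Iα: α = 12.59/0.5164 = 24.37 rad/s².

α ≈ 24.4 rad/s²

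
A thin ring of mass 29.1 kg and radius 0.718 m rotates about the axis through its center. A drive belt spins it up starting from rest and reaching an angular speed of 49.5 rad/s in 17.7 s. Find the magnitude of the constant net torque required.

τ ≈ 42.0 N·m

I = MR² = (29.1)(0.718)² = 15.00 kg·m².
α = Δω/Δt = (49.5 − 0)/17.7 = 2.797 rad/s².
τ = Iα = (15.00)(2.797) = 41.95 N·m.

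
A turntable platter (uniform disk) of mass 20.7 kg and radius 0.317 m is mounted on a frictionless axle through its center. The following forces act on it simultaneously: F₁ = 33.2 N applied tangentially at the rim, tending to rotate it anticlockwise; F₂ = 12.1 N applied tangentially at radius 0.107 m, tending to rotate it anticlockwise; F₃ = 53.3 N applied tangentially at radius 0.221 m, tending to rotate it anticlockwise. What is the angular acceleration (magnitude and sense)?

I = ½MR² = (1/2)(20.7)(0.317)² = 1.040 kg·m².
Taking anticlockwise as positive: τ₁ = +(33.2)(0.317) = +10.52 N·m; τ₂ = +(12.1)(0.107) = +1.295 N·m; τ₃ = +(53.3)(0.221) = +11.78 N·m.
Net torque τ = 23.60 N·m.
α = τ/I = 23.60/1.040 = 22.69 rad/s².

α ≈ 22.7 rad/s², anticlockwise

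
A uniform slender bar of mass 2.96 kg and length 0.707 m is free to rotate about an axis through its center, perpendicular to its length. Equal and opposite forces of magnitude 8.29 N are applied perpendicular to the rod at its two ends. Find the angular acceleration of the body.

α ≈ 47.5 rad/s²

I = (1/12)ML² = (1/12)(2.96)(0.707)² = 0.1233 kg·m².
The couple gives τ = F·(L/2) + F·(L/2) = F L = (8.29)(0.707) = 5.861 N·m.
Newton's second law for rotation, τ = Iα, gives α = τ/I = 5.861/0.1233 = 47.54 rad/s².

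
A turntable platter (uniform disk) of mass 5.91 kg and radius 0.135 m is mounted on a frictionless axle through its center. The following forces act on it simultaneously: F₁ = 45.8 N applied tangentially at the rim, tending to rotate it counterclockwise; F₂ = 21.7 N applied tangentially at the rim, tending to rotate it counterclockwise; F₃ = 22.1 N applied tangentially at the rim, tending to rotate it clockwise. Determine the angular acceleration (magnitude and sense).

I = ½MR² = (1/2)(5.91)(0.135)² = 0.05385 kg·m².
Taking counterclockwise as positive: τ₁ = +(45.8)(0.135) = +6.183 N·m; τ₂ = +(21.7)(0.135) = +2.929 N·m; τ₃ = −(22.1)(0.135) = −2.984 N·m.
Net torque τ = 6.129 N·m.
α = τ/I = 6.129/0.05385 = 113.8 rad/s².

α ≈ 114 rad/s², counterclockwise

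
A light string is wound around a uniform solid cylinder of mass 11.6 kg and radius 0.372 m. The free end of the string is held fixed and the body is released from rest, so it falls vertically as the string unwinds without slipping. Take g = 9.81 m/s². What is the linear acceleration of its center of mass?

Translation: Mg − T = Ma. Rotation about the center: TR = Iα with I = ½MR².
With a = αR: T = (I/R²)a = (1/2)M a, so Mg = (1 + 0.5000)Ma.
a = g/(1 + 0.5000) = 9.81/1.500 = 6.540 m/s².

a ≈ 6.54 m/s²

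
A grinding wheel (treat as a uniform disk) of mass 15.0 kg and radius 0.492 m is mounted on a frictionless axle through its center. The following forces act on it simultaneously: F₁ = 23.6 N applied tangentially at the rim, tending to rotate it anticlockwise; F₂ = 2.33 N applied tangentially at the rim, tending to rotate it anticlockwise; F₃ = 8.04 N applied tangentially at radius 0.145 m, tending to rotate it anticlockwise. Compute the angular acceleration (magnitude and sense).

α ≈ 7.67 rad/s², anticlockwise

I = ½MR² = (1/2)(15.0)(0.492)² = 1.815 kg·m².
Taking anticlockwise as positive: τ₁ = +(23.6)(0.492) = +11.61 N·m; τ₂ = +(2.33)(0.492) = +1.146 N·m; τ₃ = +(8.04)(0.145) = +1.166 N·m.
Net torque τ = 13.92 N·m.
α = τ/I = 13.92/1.815 = 7.669 rad/s².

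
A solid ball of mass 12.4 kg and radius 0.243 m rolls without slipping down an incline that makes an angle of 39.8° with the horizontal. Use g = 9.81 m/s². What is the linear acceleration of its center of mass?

a ≈ 4.49 m/s²

Translation along the incline: Mg sinθ − f = Ma.
Rotation about the center: fR = Iα with I = (2/5)MR². No-slip gives a = αR, so f = (I/R²)a = (2/5)M a.
Substituting: Mg sinθ = (1 + 0.4000)Ma, so a = g sinθ/(1 + 0.4000) = (9.81) sin 39.8° / 1.400 = 4.485 m/s².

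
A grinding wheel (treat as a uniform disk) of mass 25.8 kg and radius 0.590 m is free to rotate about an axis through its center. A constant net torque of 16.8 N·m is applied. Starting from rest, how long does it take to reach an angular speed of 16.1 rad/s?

I = ½MR² = (1/2)(25.8)(0.590)² = 4.490 kg·m².
α = τ/I = 16.8/4.490 = 3.741 rad/s².
ω = αt ⇒ t = ω/α = 16.1/3.741 = 4.303 s.

t ≈ 4.30 s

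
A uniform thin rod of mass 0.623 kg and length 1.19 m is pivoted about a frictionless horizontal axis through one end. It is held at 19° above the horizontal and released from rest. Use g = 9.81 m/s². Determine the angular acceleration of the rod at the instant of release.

About the pivot, I = (1/3)ML² = (1/3)(0.623)(1.19)² = 0.2941 kg·m².
The weight acts at the center, a distance L/2 = 0.5950 m from the pivot; τ = Mg(L/2) cos 19° = 3.438 N·m.
α = τ/I = 3.438/0.2941 = 11.69 rad/s².

α ≈ 11.7 rad/s²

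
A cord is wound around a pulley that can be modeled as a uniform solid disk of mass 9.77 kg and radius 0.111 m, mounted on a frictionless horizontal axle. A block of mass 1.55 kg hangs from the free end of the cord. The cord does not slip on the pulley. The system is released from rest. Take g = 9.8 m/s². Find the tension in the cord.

T ≈ 11.5 N

I = ½MR² = (1/2)(9.77)(0.111)² = 0.06019 kg·m².
Block: mg − T = ma. Pulley: TR = Iα. No-slip: a = αR, so T = (I/R²)a = 4.885·a.
Then mg = (m + 4.885)a, so a = (1.55)(9.8)/(1.55 + 4.885) = 2.361 m/s².
T = 4.885·a = 11.53 N.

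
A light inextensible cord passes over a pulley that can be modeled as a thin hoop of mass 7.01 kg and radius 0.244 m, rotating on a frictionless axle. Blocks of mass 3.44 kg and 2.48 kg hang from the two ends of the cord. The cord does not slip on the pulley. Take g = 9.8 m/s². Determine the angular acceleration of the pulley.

I = MR² = (7.01)(0.244)² = 0.4173 kg·m².
Heavier block: m₁g − T₁ = m₁a. Lighter block: T₂ − m₂g = m₂a.
Pulley: (T₁ − T₂)R = Iα = I(a/R), so T₁ − T₂ = (I/R²)a = 1·M_p a = 7.010·a.
Adding the three: (m₁ − m₂)g = (m₁ + m₂ + 7.010)a, so a = (3.44 − 2.48)(9.8)/(3.44 + 2.48 + 7.010) = 0.7276 m/s².
α = a/R = 0.7276/0.244 = 2.982 rad/s².

α ≈ 2.98 rad/s²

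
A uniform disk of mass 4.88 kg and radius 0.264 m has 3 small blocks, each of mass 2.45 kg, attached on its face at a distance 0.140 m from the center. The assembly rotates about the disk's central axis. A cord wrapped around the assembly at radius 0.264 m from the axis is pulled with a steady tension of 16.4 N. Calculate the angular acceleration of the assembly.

α ≈ 13.8 rad/s²

I_disk = ½MR² = ½(4.88)(0.264)² = 0.1701 kg·m².
I_blocks = 3·m·r² = 3(2.45)(0.140)² = 0.1441 kg·m².
Total I = 0.3141 kg·m².
τ = F r = (16.4)(0.264) = 4.330 N·m.
α = τ/I = 4.330/0.3141 = 13.78 rad/s².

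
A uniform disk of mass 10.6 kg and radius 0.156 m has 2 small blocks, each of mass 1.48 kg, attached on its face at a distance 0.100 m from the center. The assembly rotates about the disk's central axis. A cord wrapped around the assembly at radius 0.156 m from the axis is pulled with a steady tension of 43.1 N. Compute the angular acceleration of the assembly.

I_disk = ½MR² = ½(10.6)(0.156)² = 0.1290 kg·m².
I_blocks = 2·m·r² = 2(1.48)(0.100)² = 0.02960 kg·m².
Total I = 0.1586 kg·m².
τ = F r = (43.1)(0.156) = 6.724 N·m.
α = τ/I = 6.724/0.1586 = 42.40 rad/s².

α ≈ 42.4 rad/s²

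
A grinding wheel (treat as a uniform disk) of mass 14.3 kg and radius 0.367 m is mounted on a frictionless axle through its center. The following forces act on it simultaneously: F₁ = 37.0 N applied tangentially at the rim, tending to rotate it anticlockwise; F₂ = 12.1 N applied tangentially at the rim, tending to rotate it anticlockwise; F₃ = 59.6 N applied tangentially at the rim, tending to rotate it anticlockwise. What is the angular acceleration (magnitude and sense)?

I = ½MR² = (1/2)(14.3)(0.367)² = 0.9630 kg·m².
Taking anticlockwise as positive: τ₁ = +(37.0)(0.367) = +13.58 N·m; τ₂ = +(12.1)(0.367) = +4.441 N·m; τ₃ = +(59.6)(0.367) = +21.87 N·m.
Net torque τ = 39.89 N·m.
α = τ/I = 39.89/0.9630 = 41.42 rad/s².

α ≈ 41.4 rad/s², anticlockwise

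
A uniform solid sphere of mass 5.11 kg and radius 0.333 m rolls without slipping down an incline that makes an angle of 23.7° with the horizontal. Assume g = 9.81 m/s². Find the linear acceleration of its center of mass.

a ≈ 2.82 m/s²

Translation along the incline: Mg sinθ − f = Ma.
Rotation about the center: fR = Iα with I = (2/5)MR². No-slip gives a = αR, so f = (I/R²)a = (2/5)M a.
Substituting: Mg sinθ = (1 + 0.4000)Ma, so a = g sinθ/(1 + 0.4000) = (9.81) sin 23.7° / 1.400 = 2.817 m/s².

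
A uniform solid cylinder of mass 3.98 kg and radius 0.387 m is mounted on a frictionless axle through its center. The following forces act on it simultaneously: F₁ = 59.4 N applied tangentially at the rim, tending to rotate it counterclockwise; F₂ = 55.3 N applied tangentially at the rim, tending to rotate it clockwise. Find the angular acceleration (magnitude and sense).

α ≈ 5.32 rad/s², counterclockwise

I = ½MR² = (1/2)(3.98)(0.387)² = 0.2980 kg·m².
Taking counterclockwise as positive: τ₁ = +(59.4)(0.387) = +22.99 N·m; τ₂ = −(55.3)(0.387) = −21.40 N·m.
Net torque τ = 1.587 N·m.
α = τ/I = 1.587/0.2980 = 5.324 rad/s².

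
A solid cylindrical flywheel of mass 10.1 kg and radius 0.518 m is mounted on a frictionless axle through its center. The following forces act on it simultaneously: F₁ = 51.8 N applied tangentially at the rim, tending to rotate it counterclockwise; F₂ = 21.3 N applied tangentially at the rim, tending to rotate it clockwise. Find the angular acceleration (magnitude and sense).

I = ½MR² = (1/2)(10.1)(0.518)² = 1.355 kg·m².
Taking counterclockwise as positive: τ₁ = +(51.8)(0.518) = +26.83 N·m; τ₂ = −(21.3)(0.518) = −11.03 N·m.
Net torque τ = 15.80 N·m.
α = τ/I = 15.80/1.355 = 11.66 rad/s².

α ≈ 11.7 rad/s², counterclockwise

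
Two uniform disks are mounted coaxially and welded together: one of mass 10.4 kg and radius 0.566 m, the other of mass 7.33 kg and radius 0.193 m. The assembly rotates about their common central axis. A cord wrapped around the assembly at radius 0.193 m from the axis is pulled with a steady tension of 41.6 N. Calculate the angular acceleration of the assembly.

α ≈ 4.45 rad/s²

I = ½M₁R₁² + ½M₂R₂² = ½(10.4)(0.566)² + ½(7.33)(0.193)² = 1.802 kg·m².
τ = F r = (41.6)(0.193) = 8.029 N·m.
α = τ/I = 8.029/1.802 = 4.455 rad/s².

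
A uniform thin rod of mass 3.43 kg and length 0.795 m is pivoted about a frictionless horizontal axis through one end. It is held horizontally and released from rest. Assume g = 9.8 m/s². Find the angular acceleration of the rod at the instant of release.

α ≈ 18.5 rad/s²

About the pivot, I = (1/3)ML² = (1/3)(3.43)(0.795)² = 0.7226 kg·m².
The weight acts at the center, a distance L/2 = 0.3975 m from the pivot; τ = Mg(L/2) = 13.36 N·m.
α = τ/I = 13.36/0.7226 = 18.49 rad/s².
(Equivalently α = (3g/(2L)) = 18.49 rad/s².)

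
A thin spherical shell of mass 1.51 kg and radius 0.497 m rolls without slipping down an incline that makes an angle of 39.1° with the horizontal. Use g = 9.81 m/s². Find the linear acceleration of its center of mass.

a ≈ 3.71 m/s²

Translation along the incline: Mg sinθ − f = Ma.
Rotation about the center: fR = Iα with I = (2/3)MR². No-slip gives a = αR, so f = (I/R²)a = (2/3)M a.
Substituting: Mg sinθ = (1 + 0.6667)Ma, so a = g sinθ/(1 + 0.6667) = (9.81) sin 39.1° / 1.667 = 3.712 m/s².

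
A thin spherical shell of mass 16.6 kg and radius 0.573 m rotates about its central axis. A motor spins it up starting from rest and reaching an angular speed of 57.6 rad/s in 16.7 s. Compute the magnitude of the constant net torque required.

τ ≈ 12.5 N·m

I = (2/3)MR² = (2/3)(16.6)(0.573)² = 3.634 kg·m².
α = Δω/Δt = (57.6 − 0)/16.7 = 3.449 rad/s².
τ = Iα = (3.634)(3.449) = 12.53 N·m.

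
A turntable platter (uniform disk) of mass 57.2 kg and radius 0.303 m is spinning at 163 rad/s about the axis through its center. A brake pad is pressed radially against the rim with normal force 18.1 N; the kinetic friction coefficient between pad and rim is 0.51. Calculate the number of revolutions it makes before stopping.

≈ 1980 revolutions

I = ½MR² = (1/2)(57.2)(0.303)² = 2.626 kg·m².
Friction force f = μN = (0.51)(18.1) = 9.231 N at the rim; torque magnitude τ = fR = 2.797 N·m, opposing ω.
|α| = τ/I = 2.797/2.626 = 1.065 rad/s² (deceleration).
ω² = ω₀² − 2|α|θ with ω = 0 ⇒ θ = ω₀²/(2|α|) = 12470 rad = 1985 rev.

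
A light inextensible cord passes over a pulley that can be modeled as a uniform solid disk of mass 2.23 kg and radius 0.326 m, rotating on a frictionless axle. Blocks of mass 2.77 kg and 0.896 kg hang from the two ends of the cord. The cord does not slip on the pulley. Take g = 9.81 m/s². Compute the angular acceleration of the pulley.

α ≈ 11.8 rad/s²

I = ½MR² = (1/2)(2.23)(0.326)² = 0.1185 kg·m².
Heavier block: m₁g − T₁ = m₁a. Lighter block: T₂ − m₂g = m₂a.
Pulley: (T₁ − T₂)R = Iα = I(a/R), so T₁ − T₂ = (I/R²)a = (1/2)M_p a = 1.115·a.
Adding the three: (m₁ − m₂)g = (m₁ + m₂ + 1.115)a, so a = (2.77 − 0.896)(9.81)/(2.77 + 0.896 + 1.115) = 3.845 m/s².
α = a/R = 3.845/0.326 = 11.80 rad/s².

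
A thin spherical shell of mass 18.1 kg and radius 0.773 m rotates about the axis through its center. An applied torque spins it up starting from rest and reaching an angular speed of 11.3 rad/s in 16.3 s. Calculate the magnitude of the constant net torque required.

I = (2/3)MR² = (2/3)(18.1)(0.773)² = 7.210 kg·m².
α = Δω/Δt = (11.3 − 0)/16.3 = 0.6933 rad/s².
τ = Iα = (7.210)(0.6933) = 4.998 N·m.

τ ≈ 5.00 N·m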